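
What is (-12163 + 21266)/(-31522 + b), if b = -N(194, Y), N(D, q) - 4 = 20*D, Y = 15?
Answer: -9103/35406 ≈ -0.25710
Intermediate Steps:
N(D, q) = 4 + 20*D
b = -3884 (b = -(4 + 20*194) = -(4 + 3880) = -1*3884 = -3884)
(-12163 + 21266)/(-31522 + b) = (-12163 + 21266)/(-31522 - 3884) = 9103/(-35406) = 9103*(-1/35406) = -9103/35406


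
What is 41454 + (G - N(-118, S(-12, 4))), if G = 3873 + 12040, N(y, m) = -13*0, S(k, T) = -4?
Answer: 57367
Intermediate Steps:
N(y, m) = 0
G = 15913
41454 + (G - N(-118, S(-12, 4))) = 41454 + (15913 - 1*0) = 41454 + (15913 + 0) = 41454 + 15913 = 57367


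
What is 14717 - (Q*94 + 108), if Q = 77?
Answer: 7371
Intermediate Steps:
14717 - (Q*94 + 108) = 14717 - (77*94 + 108) = 14717 - (7238 + 108) = 14717 - 1*7346 = 14717 - 7346 = 7371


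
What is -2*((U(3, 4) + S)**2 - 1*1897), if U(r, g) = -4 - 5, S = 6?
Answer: 3776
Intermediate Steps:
U(r, g) = -9
-2*((U(3, 4) + S)**2 - 1*1897) = -2*((-9 + 6)**2 - 1*1897) = -2*((-3)**2 - 1897) = -2*(9 - 1897) = -2*(-1888) = 3776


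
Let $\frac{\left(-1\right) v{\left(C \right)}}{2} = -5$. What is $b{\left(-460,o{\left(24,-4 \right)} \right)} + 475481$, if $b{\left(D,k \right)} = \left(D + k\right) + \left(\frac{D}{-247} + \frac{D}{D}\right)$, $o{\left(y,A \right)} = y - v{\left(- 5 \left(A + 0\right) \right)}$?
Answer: $\frac{117334352}{247} \approx 4.7504 \cdot 10^{5}$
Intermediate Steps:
$v{\left(C \right)} = 10$ ($v{\left(C \right)} = \left(-2\right) \left(-5\right) = 10$)
$o{\left(y,A \right)} = -10 + y$ ($o{\left(y,A \right)} = y - 10 = -10 + y$)
$b{\left(D,k \right)} = 1 + k + \frac{246 D}{247}$ ($b{\left(D,k \right)} = \left(D + k\right) + \left(D \left(- \frac{1}{247}\right) + 1\right) = \left(D + k\right) - \left(-1 + \frac{D}{247}\right) = 1 + k + \frac{246 D}{247}$)
$b{\left(-460,o{\left(24,-4 \right)} \right)} + 475481 = \left(1 + \left(-10 + 24\right) + \frac{246}{247} \left(-460\right)\right) + 475481 = \left(1 + 14 - \frac{113160}{247}\right) + 475481 = - \frac{109455}{247} + 475481 = \frac{117334352}{247}$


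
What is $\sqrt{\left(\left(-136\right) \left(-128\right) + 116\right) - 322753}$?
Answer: $i \sqrt{305229} \approx 552.48 i$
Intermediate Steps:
$\sqrt{\left(\left(-136\right) \left(-128\right) + 116\right) - 322753} = \sqrt{\left(17408 + 116\right) - 322753} = \sqrt{17524 - 322753} = \sqrt{-305229} = i \sqrt{305229}$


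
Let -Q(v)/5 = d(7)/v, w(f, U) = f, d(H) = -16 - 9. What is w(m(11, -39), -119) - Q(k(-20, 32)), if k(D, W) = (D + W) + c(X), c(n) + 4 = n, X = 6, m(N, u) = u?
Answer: -671/14 ≈ -47.929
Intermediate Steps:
d(H) = -25
c(n) = -4 + n
k(D, W) = 2 + D + W (k(D, W) = (D + W) + (-4 + 6) = (D + W) + 2 = 2 + D + W)
Q(v) = 125/v (Q(v) = -(-125)/v = 125/v)
w(m(11, -39), -119) - Q(k(-20, 32)) = -39 - 125/(2 - 20 + 32) = -39 - 125/14 = -671/14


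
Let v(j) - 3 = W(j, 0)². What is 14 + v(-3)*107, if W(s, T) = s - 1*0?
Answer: 1298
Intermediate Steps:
W(s, T) = s (W(s, T) = s + 0 = s)
v(j) = 3 + j²
14 + v(-3)*107 = 14 + (3 + (-3)²)*107 = 14 + (3 + 9)*107 = 14 + 12*107 = 14 + 1284 = 1298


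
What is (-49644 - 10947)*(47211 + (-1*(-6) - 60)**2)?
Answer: -3037245057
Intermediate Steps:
(-49644 - 10947)*(47211 + (-1*(-6) - 60)**2) = -60591*(47211 + (6 - 60)**2) = -60591*(47211 + (-54)**2) = -60591*(47211 + 2916) = -60591*50127 = -3037245057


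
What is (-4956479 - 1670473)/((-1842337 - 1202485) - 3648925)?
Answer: 2208984/2231249 ≈ 0.99002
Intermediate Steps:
(-4956479 - 1670473)/((-1842337 - 1202485) - 3648925) = -6626952/(-3044822 - 3648925) = -6626952/(-6693747) = -6626952*(-1/6693747) = 2208984/2231249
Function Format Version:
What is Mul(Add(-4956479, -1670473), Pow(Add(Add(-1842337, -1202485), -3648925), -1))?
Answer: Rational(2208984, 2231249) ≈ 0.99002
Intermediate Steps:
Mul(Add(-4956479, -1670473), Pow(Add(Add(-1842337, -1202485), -3648925), -1)) = Mul(-6626952, Pow(Add(-3044822, -3648925), -1)) = Mul(-6626952, Pow(-6693747, -1)) = Mul(-6626952, Rational(-1, 6693747)) = Rational(2208984, 2231249)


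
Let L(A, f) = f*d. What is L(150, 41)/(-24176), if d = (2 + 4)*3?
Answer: -369/12088 ≈ -0.030526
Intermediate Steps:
d = 18 (d = 6*3 = 18)
L(A, f) = 18*f (L(A, f) = f*18 = 18*f)
L(150, 41)/(-24176) = (18*41)/(-24176) = 738*(-1/24176) = -369/12088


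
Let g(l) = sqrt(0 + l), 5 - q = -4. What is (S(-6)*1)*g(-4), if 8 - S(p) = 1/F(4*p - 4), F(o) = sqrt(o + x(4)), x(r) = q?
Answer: 16*I - 2*sqrt(19)/19 ≈ -0.45883 + 16.0*I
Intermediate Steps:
q = 9 (q = 5 - 1*(-4) = 5 + 4 = 9)
x(r) = 9
F(o) = sqrt(9 + o) (F(o) = sqrt(o + 9) = sqrt(9 + o))
S(p) = 8 - 1/sqrt(5 + 4*p) (S(p) = 8 - 1/(sqrt(9 + (4*p - 4))) = 8 - 1/(sqrt(9 + (-4 + 4*p))) = 8 - 1/(sqrt(5 + 4*p)) = 8 - 1/sqrt(5 + 4*p))
g(l) = sqrt(l)
(S(-6)*1)*g(-4) = ((8 - 1/sqrt(5 + 4*(-6)))*1)*sqrt(-4) = ((8 - 1/sqrt(5 - 24))*1)*(2*I) = ((8 - 1/sqrt(-19))*1)*(2*I) = ((8 - (-1)*I*sqrt(19)/19)*1)*(2*I) = ((8 + I*sqrt(19)/19)*1)*(2*I) = (8 + I*sqrt(19)/19)*(2*I) = 2*I*(8 + I*sqrt(19)/19)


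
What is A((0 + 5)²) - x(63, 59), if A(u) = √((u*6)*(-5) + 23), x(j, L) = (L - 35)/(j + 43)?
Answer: -12/53 + I*√727 ≈ -0.22642 + 26.963*I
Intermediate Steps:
x(j, L) = (-35 + L)/(43 + j)
A(u) = √(23 - 30*u) (A(u) = √((6*u)*(-5) + 23) = √(-30*u + 23) = √(23 - 30*u))
A((0 + 5)²) - x(63, 59) = √(23 - 30*(0 + 5)²) - (-35 + 59)/(43 + 63) = √(23 - 30*5²) - 24/106 = √(23 - 30*25) - 24/106 = √(23 - 750) - 1*12/53 = √(-727) - 12/53 = I*√727 - 12/53 = -12/53 + I*√727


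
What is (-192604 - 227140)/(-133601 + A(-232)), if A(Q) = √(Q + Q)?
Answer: 56078218144/17849227665 + 1678976*I*√29/17849227665 ≈ 3.1418 + 0.00050655*I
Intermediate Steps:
A(Q) = √2*√Q (A(Q) = √(2*Q) = √2*√Q)
(-192604 - 227140)/(-133601 + A(-232)) = (-192604 - 227140)/(-133601 + √2*√(-232)) = -419744/(-133601 + √2*(2*I*√58)) = -419744/(-133601 + 4*I*√29)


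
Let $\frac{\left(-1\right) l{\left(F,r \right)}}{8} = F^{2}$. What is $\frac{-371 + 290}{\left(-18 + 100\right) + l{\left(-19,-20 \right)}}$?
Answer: $\frac{81}{2806} \approx 0.028867$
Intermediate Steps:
$l{\left(F,r \right)} = - 8 F^{2}$
$\frac{-371 + 290}{\left(-18 + 100\right) + l{\left(-19,-20 \right)}} = \frac{-371 + 290}{\left(-18 + 100\right) - 8 \left(-19\right)^{2}} = - \frac{81}{82 - 2888} = - \frac{81}{-2806} = \left(-81\right) \left(- \frac{1}{2806}\right) = \frac{81}{2806}$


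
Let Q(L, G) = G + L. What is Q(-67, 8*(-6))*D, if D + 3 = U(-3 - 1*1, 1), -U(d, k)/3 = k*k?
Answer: 690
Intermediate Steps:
U(d, k) = -3*k**2 (U(d, k) = -3*k*k = -3*k**2)
D = -6 (D = -3 - 3*1**2 = -3 - 3*1 = -3 - 3 = -6)
Q(-67, 8*(-6))*D = (8*(-6) - 67)*(-6) = (-48 - 67)*(-6) = -115*(-6) = 690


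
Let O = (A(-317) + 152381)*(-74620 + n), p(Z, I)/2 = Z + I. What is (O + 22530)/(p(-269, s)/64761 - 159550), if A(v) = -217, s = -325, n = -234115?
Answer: 507060604962935/1722103123 ≈ 2.9444e+5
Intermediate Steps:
p(Z, I) = 2*I + 2*Z (p(Z, I) = 2*(Z + I) = 2*(I + Z) = 2*I + 2*Z)
O = -46978352540 (O = (-217 + 152381)*(-74620 - 234115) = 152164*(-308735) = -46978352540)
(O + 22530)/(p(-269, s)/64761 - 159550) = (-46978352540 + 22530)/((2*(-325) + 2*(-269))/64761 - 159550) = -46978330010/((-650 - 538)*(1/64761) - 159550) = -46978330010/(-1188*1/64761 - 159550) = -46978330010/(-396/21587 - 159550) = -46978330010/(-3444206246/21587) = -46978330010*(-21587/3444206246) = 507060604962935/1722103123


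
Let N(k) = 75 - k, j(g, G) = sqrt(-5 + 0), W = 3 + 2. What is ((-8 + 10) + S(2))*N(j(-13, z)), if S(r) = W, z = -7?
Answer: 525 - 7*I*sqrt(5) ≈ 525.0 - 15.652*I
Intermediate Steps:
W = 5
S(r) = 5
j(g, G) = I*sqrt(5) (j(g, G) = sqrt(-5) = I*sqrt(5))
((-8 + 10) + S(2))*N(j(-13, z)) = ((-8 + 10) + 5)*(75 - I*sqrt(5)) = (2 + 5)*(75 - I*sqrt(5)) = 7*(75 - I*sqrt(5)) = 525 - 7*I*sqrt(5)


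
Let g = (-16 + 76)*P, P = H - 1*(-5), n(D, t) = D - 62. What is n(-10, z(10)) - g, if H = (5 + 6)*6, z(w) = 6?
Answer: -4332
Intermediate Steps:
H = 66 (H = 11*6 = 66)
n(D, t) = -62 + D
P = 71 (P = 66 - 1*(-5) = 66 + 5 = 71)
g = 4260 (g = (-16 + 76)*71 = 60*71 = 4260)
n(-10, z(10)) - g = (-62 - 10) - 1*4260 = -72 - 4260 = -4332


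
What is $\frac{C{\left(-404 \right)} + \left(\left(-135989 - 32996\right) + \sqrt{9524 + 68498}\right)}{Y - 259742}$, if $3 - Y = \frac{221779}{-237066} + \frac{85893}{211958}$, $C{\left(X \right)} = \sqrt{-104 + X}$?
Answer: $\frac{2122791058250895}{3262836944140537} - \frac{12562008807 \sqrt{78022}}{3262836944140537} - \frac{25124017614 i \sqrt{127}}{3262836944140537} \approx 0.64952 - 8.6775 \cdot 10^{-5} i$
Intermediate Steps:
$Y = \frac{44347407257}{12562008807}$ ($Y = 3 - \left(\frac{221779}{-237066} + \frac{85893}{211958}\right) = 3 - \left(221779 \left(- \frac{1}{237066}\right) + 85893 \cdot \frac{1}{211958}\right) = 3 - \left(- \frac{221779}{237066} + \frac{85893}{211958}\right) = 3 - - \frac{6661380836}{12562008807} = 3 + \frac{6661380836}{12562008807} = \frac{44347407257}{12562008807} \approx 3.5303$)
$\frac{C{\left(-404 \right)} + \left(\left(-135989 - 32996\right) + \sqrt{9524 + 68498}\right)}{Y - 259742} = \frac{\sqrt{-104 - 404} + \left(\left(-135989 - 32996\right) + \sqrt{9524 + 68498}\right)}{\frac{44347407257}{12562008807} - 259742} = \frac{\sqrt{-508} - \left(168985 - \sqrt{78022}\right)}{- \frac{3262836944140537}{12562008807}} = \left(2 i \sqrt{127} - \left(168985 - \sqrt{78022}\right)\right) \left(- \frac{12562008807}{3262836944140537}\right) = \left(-168985 + \sqrt{78022} + 2 i \sqrt{127}\right) \left(- \frac{12562008807}{3262836944140537}\right) = \frac{2122791058250895}{3262836944140537} - \frac{12562008807 \sqrt{78022}}{3262836944140537} - \frac{25124017614 i \sqrt{127}}{3262836944140537}$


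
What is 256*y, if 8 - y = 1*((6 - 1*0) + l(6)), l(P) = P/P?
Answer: 256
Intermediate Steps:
l(P) = 1
y = 1 (y = 8 - ((6 - 1*0) + 1) = 8 - ((6 + 0) + 1) = 8 - (6 + 1) = 8 - 7 = 1)
256*y = 256*1 = 256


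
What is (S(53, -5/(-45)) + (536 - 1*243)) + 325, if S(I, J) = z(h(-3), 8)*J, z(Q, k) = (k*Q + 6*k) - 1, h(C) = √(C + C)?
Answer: 5609/9 + 8*I*√6/9 ≈ 623.22 + 2.1773*I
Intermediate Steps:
h(C) = √2*√C (h(C) = √(2*C) = √2*√C)
z(Q, k) = -1 + 6*k + Q*k (z(Q, k) = (Q*k + 6*k) - 1 = (6*k + Q*k) - 1 = -1 + 6*k + Q*k)
S(I, J) = J*(47 + 8*I*√6) (S(I, J) = (-1 + 6*8 + (√2*√(-3))*8)*J = (-1 + 48 + (√2*(I*√3))*8)*J = (-1 + 48 + (I*√6)*8)*J = (-1 + 48 + 8*I*√6)*J = (47 + 8*I*√6)*J = J*(47 + 8*I*√6))
(S(53, -5/(-45)) + (536 - 1*243)) + 325 = ((-5/(-45))*(47 + 8*I*√6) + (536 - 1*243)) + 325 = ((-5*(-1/45))*(47 + 8*I*√6) + (536 - 243)) + 325 = ((47 + 8*I*√6)/9 + 293) + 325 = ((47/9 + 8*I*√6/9) + 293) + 325 = (2684/9 + 8*I*√6/9) + 325 = 5609/9 + 8*I*√6/9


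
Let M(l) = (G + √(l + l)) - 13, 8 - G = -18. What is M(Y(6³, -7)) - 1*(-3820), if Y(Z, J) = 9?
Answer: 3833 + 3*√2 ≈ 3837.2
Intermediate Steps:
G = 26 (G = 8 - 1*(-18) = 8 + 18 = 26)
M(l) = 13 + √2*√l (M(l) = (26 + √(l + l)) - 13 = (26 + √(2*l)) - 13 = (26 + √2*√l) - 13 = 13 + √2*√l)
M(Y(6³, -7)) - 1*(-3820) = (13 + √2*√9) - 1*(-3820) = (13 + √2*3) + 3820 = (13 + 3*√2) + 3820 = 3833 + 3*√2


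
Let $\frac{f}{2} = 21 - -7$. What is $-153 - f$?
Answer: $-209$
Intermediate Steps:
$f = 56$ ($f = 2 \left(21 - -7\right) = 2 \left(21 + 7\right) = 2 \cdot 28 = 56$)
$-153 - f = -153 - 56 = -209$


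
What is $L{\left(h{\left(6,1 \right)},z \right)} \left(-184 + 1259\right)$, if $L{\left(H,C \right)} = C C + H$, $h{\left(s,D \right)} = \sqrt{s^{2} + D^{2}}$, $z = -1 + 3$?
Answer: $4300 + 1075 \sqrt{37} \approx 10839.0$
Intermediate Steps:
$z = 2$
$h{\left(s,D \right)} = \sqrt{D^{2} + s^{2}}$
$L{\left(H,C \right)} = H + C^{2}$ ($L{\left(H,C \right)} = C^{2} + H = H + C^{2}$)
$L{\left(h{\left(6,1 \right)},z \right)} \left(-184 + 1259\right) = \left(\sqrt{1^{2} + 6^{2}} + 2^{2}\right) \left(-184 + 1259\right) = \left(\sqrt{1 + 36} + 4\right) 1075 = \left(\sqrt{37} + 4\right) 1075 = \left(4 + \sqrt{37}\right) 1075 = 4300 + 1075 \sqrt{37}$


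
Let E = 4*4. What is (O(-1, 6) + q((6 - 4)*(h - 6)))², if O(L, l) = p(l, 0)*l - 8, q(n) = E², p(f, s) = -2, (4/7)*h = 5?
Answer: 55696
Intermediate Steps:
h = 35/4 (h = (7/4)*5 = 35/4 ≈ 8.7500)
E = 16
q(n) = 256 (q(n) = 16² = 256)
O(L, l) = -8 - 2*l (O(L, l) = -2*l - 8 = -8 - 2*l)
(O(-1, 6) + q((6 - 4)*(h - 6)))² = ((-8 - 2*6) + 256)² = ((-8 - 12) + 256)² = (-20 + 256)² = 236² = 55696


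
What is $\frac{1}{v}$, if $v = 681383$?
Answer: $\frac{1}{681383} \approx 1.4676 \cdot 10^{-6}$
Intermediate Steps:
$\frac{1}{v} = \frac{1}{681383}$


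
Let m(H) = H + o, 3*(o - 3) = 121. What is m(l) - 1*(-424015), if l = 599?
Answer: 1273972/3 ≈ 4.2466e+5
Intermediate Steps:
o = 130/3 (o = 3 + (⅓)*121 = 3 + 121/3 = 130/3 ≈ 43.333)
m(H) = 130/3 + H (m(H) = H + 130/3 = 130/3 + H)
m(l) - 1*(-424015) = (130/3 + 599) - 1*(-424015) = 1927/3 + 424015 = 1273972/3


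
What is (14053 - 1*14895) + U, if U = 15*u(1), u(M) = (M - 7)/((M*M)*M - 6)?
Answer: -824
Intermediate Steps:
u(M) = (-7 + M)/(-6 + M³) (u(M) = (-7 + M)/(M²*M - 6) = (-7 + M)/(M³ - 6) = (-7 + M)/(-6 + M³))
U = 18 (U = 15*((-7 + 1)/(-6 + 1³)) = 15*(-6/(-6 + 1)) = 15*(-6/(-5)) = 15*(-⅕*(-6)) = 15*(6/5) = 18)
(14053 - 1*14895) + U = (14053 - 1*14895) + 18 = (14053 - 14895) + 18 = -842 + 18 = -824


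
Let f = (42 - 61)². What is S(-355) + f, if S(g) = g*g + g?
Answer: 126031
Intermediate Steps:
f = 361 (f = (-19)² = 361)
S(g) = g + g² (S(g) = g² + g = g + g²)
S(-355) + f = -355*(1 - 355) + 361 = -355*(-354) + 361 = 125670 + 361 = 126031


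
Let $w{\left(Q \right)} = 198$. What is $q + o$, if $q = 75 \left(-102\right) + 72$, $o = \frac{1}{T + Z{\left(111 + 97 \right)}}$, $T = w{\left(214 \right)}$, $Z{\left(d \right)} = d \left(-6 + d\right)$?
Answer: $- \frac{319897691}{42214} \approx -7578.0$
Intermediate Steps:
$T = 198$
$o = \frac{1}{42214}$ ($o = \frac{1}{198 + \left(111 + 97\right) \left(-6 + \left(111 + 97\right)\right)} = \frac{1}{198 + 208 \left(-6 + 208\right)} = \frac{1}{198 + 208 \cdot 202} = \frac{1}{198 + 42016} = \frac{1}{42214} \approx 2.3689 \cdot 10^{-5}$)
$q = -7578$ ($q = -7650 + 72 = -7578$)
$q + o = -7578 + \frac{1}{42214} = - \frac{319897691}{42214}$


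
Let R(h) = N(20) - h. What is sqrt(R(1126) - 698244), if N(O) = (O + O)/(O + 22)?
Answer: 5*I*sqrt(12336870)/21 ≈ 836.28*I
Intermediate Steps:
N(O) = 2*O/(22 + O) (N(O) = (2*O)/(22 + O) = 2*O/(22 + O))
R(h) = 20/21 - h (R(h) = 2*20/(22 + 20) - h = 2*20/42 - h = 2*20*(1/42) - h = 20/21 - h)
sqrt(R(1126) - 698244) = sqrt((20/21 - 1*1126) - 698244) = sqrt((20/21 - 1126) - 698244) = sqrt(-23626/21 - 698244) = sqrt(-14686750/21) = 5*I*sqrt(12336870)/21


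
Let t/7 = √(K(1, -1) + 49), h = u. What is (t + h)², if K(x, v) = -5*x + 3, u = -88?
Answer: 10047 - 1232*√47 ≈ 1600.8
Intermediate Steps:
h = -88
K(x, v) = 3 - 5*x
t = 7*√47 (t = 7*√((3 - 5*1) + 49) = 7*√((3 - 5) + 49) = 7*√(-2 + 49) = 7*√47 ≈ 47.990)
(t + h)² = (7*√47 - 88)² = (-88 + 7*√47)²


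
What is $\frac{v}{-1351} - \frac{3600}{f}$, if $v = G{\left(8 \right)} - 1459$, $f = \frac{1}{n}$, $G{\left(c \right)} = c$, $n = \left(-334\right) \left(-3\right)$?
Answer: $- \frac{4873325749}{1351} \approx -3.6072 \cdot 10^{6}$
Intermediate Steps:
$n = 1002$
$f = \frac{1}{1002} \approx 0.000998$
$v = -1451$ ($v = 8 - 1459 = -1451$)
$\frac{v}{-1351} - \frac{3600}{f} = - \frac{1451}{-1351} - 3600 \frac{1}{\frac{1}{1002}} = \left(-1451\right) \left(- \frac{1}{1351}\right) - 3607200 = \frac{1451}{1351} - 3607200 = - \frac{4873325749}{1351}$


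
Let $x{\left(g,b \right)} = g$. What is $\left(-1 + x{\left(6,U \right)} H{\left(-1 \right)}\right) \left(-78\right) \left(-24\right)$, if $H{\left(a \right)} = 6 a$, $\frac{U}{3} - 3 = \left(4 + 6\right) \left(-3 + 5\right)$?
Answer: $-69264$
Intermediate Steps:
$U = 69$ ($U = 9 + 3 \left(4 + 6\right) \left(-3 + 5\right) = 9 + 3 \cdot 10 \cdot 2 = 9 + 3 \cdot 20 = 9 + 60 = 69$)
$\left(-1 + x{\left(6,U \right)} H{\left(-1 \right)}\right) \left(-78\right) \left(-24\right) = \left(-1 + 6 \cdot 6 \left(-1\right)\right) \left(-78\right) \left(-24\right) = \left(-1 + 6 \left(-6\right)\right) \left(-78\right) \left(-24\right) = \left(-1 - 36\right) \left(-78\right) \left(-24\right) = \left(-37\right) \left(-78\right) \left(-24\right) = 2886 \left(-24\right) = -69264$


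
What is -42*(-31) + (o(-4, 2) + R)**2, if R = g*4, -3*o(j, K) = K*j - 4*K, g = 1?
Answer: 12502/9 ≈ 1389.1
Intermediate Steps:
o(j, K) = 4*K/3 - K*j/3 (o(j, K) = -(K*j - 4*K)/3 = -(-4*K + K*j)/3 = 4*K/3 - K*j/3)
R = 4 (R = 1*4 = 4)
-42*(-31) + (o(-4, 2) + R)**2 = -42*(-31) + ((1/3)*2*(4 - 1*(-4)) + 4)**2 = 1302 + ((1/3)*2*(4 + 4) + 4)**2 = 1302 + ((1/3)*2*8 + 4)**2 = 1302 + (16/3 + 4)**2 = 1302 + (28/3)**2 = 1302 + 784/9 = 12502/9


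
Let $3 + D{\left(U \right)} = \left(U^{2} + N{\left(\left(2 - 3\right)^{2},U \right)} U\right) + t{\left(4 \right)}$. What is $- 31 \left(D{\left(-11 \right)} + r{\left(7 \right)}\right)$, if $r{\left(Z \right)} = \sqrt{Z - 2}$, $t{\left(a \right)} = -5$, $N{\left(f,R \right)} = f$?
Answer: $-3162 - 31 \sqrt{5} \approx -3231.3$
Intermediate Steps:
$D{\left(U \right)} = -8 + U + U^{2}$ ($D{\left(U \right)} = -3 - \left(5 - U^{2} - \left(2 - 3\right)^{2} U\right) = -3 - \left(5 - U^{2} - \left(-1\right)^{2} U\right) = -3 - \left(5 - U - U^{2}\right) = -3 + \left(-5 + U + U^{2}\right) = -8 + U + U^{2}$)
$r{\left(Z \right)} = \sqrt{-2 + Z}$
$- 31 \left(D{\left(-11 \right)} + r{\left(7 \right)}\right) = - 31 \left(\left(-8 - 11 + \left(-11\right)^{2}\right) + \sqrt{-2 + 7}\right) = - 31 \left(\left(-8 - 11 + 121\right) + \sqrt{5}\right) = - 31 \left(102 + \sqrt{5}\right) = -3162 - 31 \sqrt{5}$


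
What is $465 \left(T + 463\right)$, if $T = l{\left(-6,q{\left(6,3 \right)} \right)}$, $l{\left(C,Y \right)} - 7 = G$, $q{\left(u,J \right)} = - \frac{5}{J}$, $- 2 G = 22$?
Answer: $213435$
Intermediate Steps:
$G = -11$ ($G = \left(- \frac{1}{2}\right) 22 = -11$)
$l{\left(C,Y \right)} = -4$ ($l{\left(C,Y \right)} = 7 - 11 = -4$)
$T = -4$
$465 \left(T + 463\right) = 465 \left(-4 + 463\right) = 465 \cdot 459 = 213435$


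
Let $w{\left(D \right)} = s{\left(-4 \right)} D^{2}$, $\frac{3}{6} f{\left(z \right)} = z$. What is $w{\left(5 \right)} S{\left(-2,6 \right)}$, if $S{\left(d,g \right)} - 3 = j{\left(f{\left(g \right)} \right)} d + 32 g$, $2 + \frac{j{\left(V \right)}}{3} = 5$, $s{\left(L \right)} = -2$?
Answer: $-8850$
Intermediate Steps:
$f{\left(z \right)} = 2 z$
$j{\left(V \right)} = 9$ ($j{\left(V \right)} = -6 + 3 \cdot 5 = -6 + 15 = 9$)
$S{\left(d,g \right)} = 3 + 9 d + 32 g$ ($S{\left(d,g \right)} = 3 + \left(9 d + 32 g\right) = 3 + 9 d + 32 g$)
$w{\left(D \right)} = - 2 D^{2}$
$w{\left(5 \right)} S{\left(-2,6 \right)} = - 2 \cdot 5^{2} \left(3 + 9 \left(-2\right) + 32 \cdot 6\right) = \left(-2\right) 25 \left(3 - 18 + 192\right) = \left(-50\right) 177 = -8850$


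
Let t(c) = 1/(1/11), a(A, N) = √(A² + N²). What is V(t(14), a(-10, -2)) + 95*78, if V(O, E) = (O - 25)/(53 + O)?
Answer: 237113/32 ≈ 7409.8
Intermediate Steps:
t(c) = 11 (t(c) = 1/(1/11) = 11)
V(O, E) = (-25 + O)/(53 + O)
V(t(14), a(-10, -2)) + 95*78 = (-25 + 11)/(53 + 11) + 95*78 = -14/64 + 7410 = (1/64)*(-14) + 7410 = -7/32 + 7410 = 237113/32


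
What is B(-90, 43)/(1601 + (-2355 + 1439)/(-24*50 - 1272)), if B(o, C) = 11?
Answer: 6798/989647 ≈ 0.0068691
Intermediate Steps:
B(-90, 43)/(1601 + (-2355 + 1439)/(-24*50 - 1272)) = 11/(1601 + (-2355 + 1439)/(-24*50 - 1272)) = 11/(1601 - 916/(-1200 - 1272)) = 11/(1601 - 916/(-2472)) = 11/(1601 - 916*(-1/2472)) = 11/(1601 + 229/618) = 11/(989647/618) = 11*(618/989647) = 6798/989647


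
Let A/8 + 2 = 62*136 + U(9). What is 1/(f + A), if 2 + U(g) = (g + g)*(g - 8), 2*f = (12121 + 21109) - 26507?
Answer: 2/141859 ≈ 1.4099e-5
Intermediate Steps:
f = 6723/2 (f = ((12121 + 21109) - 26507)/2 = (33230 - 26507)/2 = (½)*6723 = 6723/2 ≈ 3361.5)
U(g) = -2 + 2*g*(-8 + g) (U(g) = -2 + (g + g)*(g - 8) = -2 + (2*g)*(-8 + g) = -2 + 2*g*(-8 + g))
A = 67568 (A = -16 + 8*(62*136 + (-2 - 16*9 + 2*9²)) = -16 + 8*(8432 + (-2 - 144 + 2*81)) = -16 + 8*(8432 + (-2 - 144 + 162)) = -16 + 8*(8432 + 16) = -16 + 8*8448 = -16 + 67584 = 67568)
1/(f + A) = 1/(6723/2 + 67568) = 1/(141859/2) = 2/141859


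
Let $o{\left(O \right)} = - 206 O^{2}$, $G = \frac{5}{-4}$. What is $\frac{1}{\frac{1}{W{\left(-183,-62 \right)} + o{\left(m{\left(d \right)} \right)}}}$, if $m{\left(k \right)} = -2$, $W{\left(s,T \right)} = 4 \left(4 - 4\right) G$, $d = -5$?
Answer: $-824$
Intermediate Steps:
$G = - \frac{5}{4}$ ($G = 5 \left(- \frac{1}{4}\right) = - \frac{5}{4} \approx -1.25$)
$W{\left(s,T \right)} = 0$ ($W{\left(s,T \right)} = 4 \left(4 - 4\right) \left(- \frac{5}{4}\right) = 4 \cdot 0 \left(- \frac{5}{4}\right) = 0 \left(- \frac{5}{4}\right) = 0$)
$\frac{1}{\frac{1}{W{\left(-183,-62 \right)} + o{\left(m{\left(d \right)} \right)}}} = \frac{1}{\frac{1}{0 - 206 \left(-2\right)^{2}}} = \frac{1}{\frac{1}{0 - 824}} = \frac{1}{\frac{1}{-824}} = \frac{1}{- \frac{1}{824}} = -824$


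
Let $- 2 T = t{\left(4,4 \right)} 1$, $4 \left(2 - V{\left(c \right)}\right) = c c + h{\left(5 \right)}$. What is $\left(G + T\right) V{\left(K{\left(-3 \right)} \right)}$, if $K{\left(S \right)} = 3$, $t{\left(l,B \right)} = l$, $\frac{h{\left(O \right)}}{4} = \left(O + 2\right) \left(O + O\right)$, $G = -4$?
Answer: $\frac{843}{2} \approx 421.5$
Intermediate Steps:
$h{\left(O \right)} = 8 O \left(2 + O\right)$ ($h{\left(O \right)} = 4 \left(O + 2\right) \left(O + O\right) = 4 \left(2 + O\right) 2 O = 4 \cdot 2 O \left(2 + O\right) = 8 O \left(2 + O\right)$)
$V{\left(c \right)} = -68 - \frac{c^{2}}{4}$ ($V{\left(c \right)} = 2 - \frac{c c + 8 \cdot 5 \left(2 + 5\right)}{4} = 2 - \frac{c^{2} + 8 \cdot 5 \cdot 7}{4} = 2 - \frac{c^{2} + 280}{4} = 2 - \frac{280 + c^{2}}{4} = 2 - \left(70 + \frac{c^{2}}{4}\right) = -68 - \frac{c^{2}}{4}$)
$T = -2$ ($T = - \frac{4 \cdot 1}{2} = \left(- \frac{1}{2}\right) 4 = -2$)
$\left(G + T\right) V{\left(K{\left(-3 \right)} \right)} = \left(-4 - 2\right) \left(-68 - \frac{3^{2}}{4}\right) = - 6 \left(-68 - \frac{9}{4}\right) = \left(-6\right) \left(- \frac{281}{4}\right) = \frac{843}{2}$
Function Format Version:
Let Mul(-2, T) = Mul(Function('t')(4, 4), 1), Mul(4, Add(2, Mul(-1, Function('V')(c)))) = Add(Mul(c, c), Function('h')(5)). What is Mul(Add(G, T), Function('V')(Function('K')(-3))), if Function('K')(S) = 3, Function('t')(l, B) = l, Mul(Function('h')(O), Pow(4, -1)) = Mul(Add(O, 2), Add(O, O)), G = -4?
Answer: Rational(843, 2) ≈ 421.50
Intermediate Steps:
Function('h')(O) = Mul(8, O, Add(2, O)) (Function('h')(O) = Mul(4, Mul(Add(O, 2), Add(O, O))) = Mul(4, Mul(Add(2, O), Mul(2, O))) = Mul(4, Mul(2, O, Add(2, O))) = Mul(8, O, Add(2, O)))
Function('V')(c) = Add(-68, Mul(Rational(-1, 4), Pow(c, 2))) (Function('V')(c) = Add(2, Mul(Rational(-1, 4), Add(Mul(c, c), Mul(8, 5, Add(2, 5))))) = Add(2, Mul(Rational(-1, 4), Add(Pow(c, 2), Mul(8, 5, 7)))) = Add(2, Mul(Rational(-1, 4), Add(Pow(c, 2), 280))) = Add(2, Mul(Rational(-1, 4), Add(280, Pow(c, 2)))) = Add(2, Add(-70, Mul(Rational(-1, 4), Pow(c, 2)))) = Add(-68, Mul(Rational(-1, 4), Pow(c, 2))))
T = -2 (T = Mul(Rational(-1, 2), Mul(4, 1)) = Mul(Rational(-1, 2), 4) = -2)
Mul(Add(G, T), Function('V')(Function('K')(-3))) = Mul(Add(-4, -2), Add(-68, Mul(Rational(-1, 4), Pow(3, 2)))) = Mul(-6, Add(-68, Mul(Rational(-1, 4), 9))) = Mul(-6, Add(-68, Rational(-9, 4))) = Mul(-6, Rational(-281, 4)) = Rational(843, 2)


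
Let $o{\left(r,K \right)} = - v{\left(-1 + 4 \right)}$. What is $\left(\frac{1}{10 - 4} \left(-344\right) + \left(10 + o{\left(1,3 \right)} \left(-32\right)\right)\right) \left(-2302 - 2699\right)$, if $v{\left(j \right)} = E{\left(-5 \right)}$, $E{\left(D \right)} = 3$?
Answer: $-243382$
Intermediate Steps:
$v{\left(j \right)} = 3$
$o{\left(r,K \right)} = -3$ ($o{\left(r,K \right)} = \left(-1\right) 3 = -3$)
$\left(\frac{1}{10 - 4} \left(-344\right) + \left(10 + o{\left(1,3 \right)} \left(-32\right)\right)\right) \left(-2302 - 2699\right) = \left(\frac{1}{10 - 4} \left(-344\right) + \left(10 - -96\right)\right) \left(-2302 - 2699\right) = \left(\frac{1}{6} \left(-344\right) + \left(10 + 96\right)\right) \left(-5001\right) = \left(\frac{1}{6} \left(-344\right) + 106\right) \left(-5001\right) = \left(- \frac{172}{3} + 106\right) \left(-5001\right) = \frac{146}{3} \left(-5001\right) = -243382$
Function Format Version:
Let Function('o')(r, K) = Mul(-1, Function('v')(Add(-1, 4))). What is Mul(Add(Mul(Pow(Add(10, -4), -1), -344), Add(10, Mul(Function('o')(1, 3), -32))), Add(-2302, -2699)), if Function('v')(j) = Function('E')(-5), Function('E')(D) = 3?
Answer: -243382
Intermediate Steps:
Function('v')(j) = 3
Function('o')(r, K) = -3 (Function('o')(r, K) = Mul(-1, 3) = -3)
Mul(Add(Mul(Pow(Add(10, -4), -1), -344), Add(10, Mul(Function('o')(1, 3), -32))), Add(-2302, -2699)) = Mul(Add(Mul(Pow(Add(10, -4), -1), -344), Add(10, Mul(-3, -32))), Add(-2302, -2699)) = Mul(Add(Mul(Pow(6, -1), -344), Add(10, 96)), -5001) = Mul(Add(Mul(Rational(1, 6), -344), 106), -5001) = Mul(Add(Rational(-172, 3), 106), -5001) = Mul(Rational(146, 3), -5001) = -243382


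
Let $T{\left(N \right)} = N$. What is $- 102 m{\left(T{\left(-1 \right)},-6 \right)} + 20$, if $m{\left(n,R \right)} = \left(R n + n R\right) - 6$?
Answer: $-592$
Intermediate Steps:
$m{\left(n,R \right)} = -6 + 2 R n$ ($m{\left(n,R \right)} = \left(R n + R n\right) - 6 = 2 R n - 6 = -6 + 2 R n$)
$- 102 m{\left(T{\left(-1 \right)},-6 \right)} + 20 = - 102 \left(-6 + 2 \left(-6\right) \left(-1\right)\right) + 20 = - 102 \left(-6 + 12\right) + 20 = \left(-102\right) 6 + 20 = -612 + 20 = -592$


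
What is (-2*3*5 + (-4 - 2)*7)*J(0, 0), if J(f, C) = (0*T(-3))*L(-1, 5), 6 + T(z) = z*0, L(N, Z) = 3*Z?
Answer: 0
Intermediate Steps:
T(z) = -6 (T(z) = -6 + z*0 = -6 + 0 = -6)
J(f, C) = 0 (J(f, C) = (0*(-6))*(3*5) = 0*15 = 0)
(-2*3*5 + (-4 - 2)*7)*J(0, 0) = (-2*3*5 + (-4 - 2)*7)*0 = (-6*5 - 6*7)*0 = (-30 - 42)*0 = -72*0 = 0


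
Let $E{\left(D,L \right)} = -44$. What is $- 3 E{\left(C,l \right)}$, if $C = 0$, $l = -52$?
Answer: $132$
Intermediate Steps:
$- 3 E{\left(C,l \right)} = \left(-3\right) \left(-44\right) = 132$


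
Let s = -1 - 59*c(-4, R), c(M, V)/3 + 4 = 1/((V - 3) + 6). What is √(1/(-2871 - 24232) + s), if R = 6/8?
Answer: 2*√3029193626970/135515 ≈ 25.687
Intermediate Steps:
R = ¾ (R = 6*(⅛) = ¾ ≈ 0.75000)
c(M, V) = -12 + 3/(3 + V) (c(M, V) = -12 + 3/((V - 3) + 6) = -12 + 3/((-3 + V) + 6) = -12 + 3/(3 + V))
s = 3299/5 (s = -1 - 177*(-11 - 4*¾)/(3 + ¾) = -1 - 177*(-11 - 3)/15/4 = -1 - 177*4*(-14)/15 = -1 - 59*(-56/5) = -1 + 3304/5 = 3299/5 ≈ 659.80)
√(1/(-2871 - 24232) + s) = √(1/(-2871 - 24232) + 3299/5) = √(1/(-27103) + 3299/5) = √(-1/27103 + 3299/5) = √(89412792/135515) = 2*√3029193626970/135515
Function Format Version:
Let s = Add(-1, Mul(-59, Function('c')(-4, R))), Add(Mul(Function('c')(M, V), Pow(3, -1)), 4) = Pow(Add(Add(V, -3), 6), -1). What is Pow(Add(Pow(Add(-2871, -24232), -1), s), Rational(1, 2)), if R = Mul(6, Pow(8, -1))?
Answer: Mul(Rational(2, 135515), Pow(3029193626970, Rational(1, 2))) ≈ 25.687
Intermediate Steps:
R = Rational(3, 4) (R = Mul(6, Rational(1, 8)) = Rational(3, 4) ≈ 0.75000)
Function('c')(M, V) = Add(-12, Mul(3, Pow(Add(3, V), -1))) (Function('c')(M, V) = Add(-12, Mul(3, Pow(Add(Add(V, -3), 6), -1))) = Add(-12, Mul(3, Pow(Add(Add(-3, V), 6), -1))) = Add(-12, Mul(3, Pow(Add(3, V), -1))))
s = Rational(3299, 5) (s = Add(-1, Mul(-59, Mul(3, Pow(Add(3, Rational(3, 4)), -1), Add(-11, Mul(-4, Rational(3, 4)))))) = Add(-1, Mul(-59, Mul(3, Pow(Rational(15, 4), -1), Add(-11, -3)))) = Add(-1, Mul(-59, Mul(3, Rational(4, 15), -14))) = Add(-1, Mul(-59, Rational(-56, 5))) = Add(-1, Rational(3304, 5)) = Rational(3299, 5) ≈ 659.80)
Pow(Add(Pow(Add(-2871, -24232), -1), s), Rational(1, 2)) = Pow(Add(Pow(Add(-2871, -24232), -1), Rational(3299, 5)), Rational(1, 2)) = Pow(Add(Pow(-27103, -1), Rational(3299, 5)), Rational(1, 2)) = Pow(Add(Rational(-1, 27103), Rational(3299, 5)), Rational(1, 2)) = Pow(Rational(89412792, 135515), Rational(1, 2)) = Mul(Rational(2, 135515), Pow(3029193626970, Rational(1, 2)))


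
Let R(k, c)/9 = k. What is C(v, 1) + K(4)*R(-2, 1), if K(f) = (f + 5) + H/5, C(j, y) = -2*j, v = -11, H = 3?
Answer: -754/5 ≈ -150.80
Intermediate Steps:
R(k, c) = 9*k
K(f) = 28/5 + f (K(f) = (f + 5) + 3/5 = (5 + f) + 3*(1/5) = (5 + f) + 3/5 = 28/5 + f)
C(v, 1) + K(4)*R(-2, 1) = -2*(-11) + (28/5 + 4)*(9*(-2)) = 22 + (48/5)*(-18) = 22 - 864/5 = -754/5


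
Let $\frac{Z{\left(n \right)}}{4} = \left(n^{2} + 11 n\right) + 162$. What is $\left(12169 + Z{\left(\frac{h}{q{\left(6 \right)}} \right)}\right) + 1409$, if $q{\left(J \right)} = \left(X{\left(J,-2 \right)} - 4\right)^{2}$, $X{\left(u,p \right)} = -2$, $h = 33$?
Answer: $\frac{513709}{36} \approx 14270.0$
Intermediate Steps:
$q{\left(J \right)} = 36$ ($q{\left(J \right)} = \left(-2 - 4\right)^{2} = \left(-6\right)^{2} = 36$)
$Z{\left(n \right)} = 648 + 4 n^{2} + 44 n$ ($Z{\left(n \right)} = 4 \left(\left(n^{2} + 11 n\right) + 162\right) = 4 \left(162 + n^{2} + 11 n\right) = 648 + 4 n^{2} + 44 n$)
$\left(12169 + Z{\left(\frac{h}{q{\left(6 \right)}} \right)}\right) + 1409 = \left(12169 + \left(648 + 4 \left(\frac{33}{36}\right)^{2} + 44 \cdot \frac{33}{36}\right)\right) + 1409 = \left(12169 + \left(648 + 4 \left(33 \cdot \frac{1}{36}\right)^{2} + 44 \cdot 33 \cdot \frac{1}{36}\right)\right) + 1409 = \left(12169 + \left(648 + 4 \left(\frac{11}{12}\right)^{2} + 44 \cdot \frac{11}{12}\right)\right) + 1409 = \left(12169 + \left(648 + 4 \cdot \frac{121}{144} + \frac{121}{3}\right)\right) + 1409 = \left(12169 + \left(648 + \frac{121}{36} + \frac{121}{3}\right)\right) + 1409 = \left(12169 + \frac{24901}{36}\right) + 1409 = \frac{462985}{36} + 1409 = \frac{513709}{36}$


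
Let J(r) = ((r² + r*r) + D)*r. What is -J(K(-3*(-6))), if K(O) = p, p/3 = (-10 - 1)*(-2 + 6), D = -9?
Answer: 4598748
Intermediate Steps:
p = -132 (p = 3*((-10 - 1)*(-2 + 6)) = 3*(-11*4) = 3*(-44) = -132)
K(O) = -132
J(r) = r*(-9 + 2*r²) (J(r) = ((r² + r*r) - 9)*r = ((r² + r²) - 9)*r = (2*r² - 9)*r = (-9 + 2*r²)*r = r*(-9 + 2*r²))
-J(K(-3*(-6))) = -(-132)*(-9 + 2*(-132)²) = -(-132)*(-9 + 2*17424) = -(-132)*(-9 + 34848) = -(-132)*34839 = -1*(-4598748) = 4598748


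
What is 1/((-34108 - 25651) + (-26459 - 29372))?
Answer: -1/115590 ≈ -8.6513e-6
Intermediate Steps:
1/((-34108 - 25651) + (-26459 - 29372)) = 1/(-59759 - 55831) = 1/(-115590) = -1/115590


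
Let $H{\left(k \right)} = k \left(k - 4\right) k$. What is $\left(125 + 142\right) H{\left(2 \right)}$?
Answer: $-2136$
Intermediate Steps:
$H{\left(k \right)} = k^{2} \left(-4 + k\right)$ ($H{\left(k \right)} = k \left(-4 + k\right) k = k^{2} \left(-4 + k\right)$)
$\left(125 + 142\right) H{\left(2 \right)} = \left(125 + 142\right) 2^{2} \left(-4 + 2\right) = 267 \cdot 4 \left(-2\right) = 267 \left(-8\right) = -2136$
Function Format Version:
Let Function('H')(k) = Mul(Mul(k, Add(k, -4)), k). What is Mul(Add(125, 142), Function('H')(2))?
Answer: -2136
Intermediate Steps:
Function('H')(k) = Mul(Pow(k, 2), Add(-4, k)) (Function('H')(k) = Mul(Mul(k, Add(-4, k)), k) = Mul(Pow(k, 2), Add(-4, k)))
Mul(Add(125, 142), Function('H')(2)) = Mul(Add(125, 142), Mul(Pow(2, 2), Add(-4, 2))) = Mul(267, Mul(4, -2)) = Mul(267, -8) = -2136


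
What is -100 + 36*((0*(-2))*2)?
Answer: -100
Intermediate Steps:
-100 + 36*((0*(-2))*2) = -100 + 36*(0*2) = -100 + 36*0 = -100 + 0 = -100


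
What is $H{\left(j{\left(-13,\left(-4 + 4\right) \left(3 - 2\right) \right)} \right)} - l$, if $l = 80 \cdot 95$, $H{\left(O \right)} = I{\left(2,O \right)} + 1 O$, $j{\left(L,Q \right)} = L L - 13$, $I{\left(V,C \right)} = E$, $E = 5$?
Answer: $-7439$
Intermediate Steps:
$I{\left(V,C \right)} = 5$
$j{\left(L,Q \right)} = -13 + L^{2}$ ($j{\left(L,Q \right)} = L^{2} - 13 = -13 + L^{2}$)
$H{\left(O \right)} = 5 + O$ ($H{\left(O \right)} = 5 + 1 O = 5 + O$)
$l = 7600$
$H{\left(j{\left(-13,\left(-4 + 4\right) \left(3 - 2\right) \right)} \right)} - l = \left(5 - \left(13 - \left(-13\right)^{2}\right)\right) - 7600 = \left(5 + \left(-13 + 169\right)\right) - 7600 = \left(5 + 156\right) - 7600 = 161 - 7600 = -7439$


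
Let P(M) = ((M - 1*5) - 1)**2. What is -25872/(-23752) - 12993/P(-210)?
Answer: 37436429/46173888 ≈ 0.81077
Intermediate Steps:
P(M) = (-6 + M)**2 (P(M) = ((M - 5) - 1)**2 = ((-5 + M) - 1)**2 = (-6 + M)**2)
-25872/(-23752) - 12993/P(-210) = -25872/(-23752) - 12993/(-6 - 210)**2 = -25872*(-1/23752) - 12993/((-216)**2) = 3234/2969 - 12993/46656 = 3234/2969 - 12993*1/46656 = 3234/2969 - 4331/15552 = 37436429/46173888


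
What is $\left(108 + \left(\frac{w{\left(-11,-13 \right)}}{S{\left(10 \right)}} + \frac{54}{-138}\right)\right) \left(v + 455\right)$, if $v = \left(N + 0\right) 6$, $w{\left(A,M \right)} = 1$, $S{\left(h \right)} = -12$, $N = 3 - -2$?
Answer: $\frac{14393345}{276} \approx 52150.0$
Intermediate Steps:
$N = 5$ ($N = 3 + 2 = 5$)
$v = 30$ ($v = \left(5 + 0\right) 6 = 5 \cdot 6 = 30$)
$\left(108 + \left(\frac{w{\left(-11,-13 \right)}}{S{\left(10 \right)}} + \frac{54}{-138}\right)\right) \left(v + 455\right) = \left(108 + \left(1 \frac{1}{-12} + \frac{54}{-138}\right)\right) \left(30 + 455\right) = \left(108 + \left(1 \left(- \frac{1}{12}\right) + 54 \left(- \frac{1}{138}\right)\right)\right) 485 = \left(108 - \frac{131}{276}\right) 485 = \frac{29677}{276} \cdot 485 = \frac{14393345}{276}$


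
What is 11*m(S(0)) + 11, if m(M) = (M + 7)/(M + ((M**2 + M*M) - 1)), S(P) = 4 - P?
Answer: 506/35 ≈ 14.457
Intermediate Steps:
m(M) = (7 + M)/(-1 + M + 2*M**2) (m(M) = (7 + M)/(M + ((M**2 + M**2) - 1)) = (7 + M)/(M + (2*M**2 - 1)) = (7 + M)/(M + (-1 + 2*M**2)) = (7 + M)/(-1 + M + 2*M**2))
11*m(S(0)) + 11 = 11*((7 + (4 - 1*0))/(-1 + (4 - 1*0) + 2*(4 - 1*0)**2)) + 11 = 11*((7 + (4 + 0))/(-1 + (4 + 0) + 2*(4 + 0)**2)) + 11 = 11*((7 + 4)/(-1 + 4 + 2*4**2)) + 11 = 11*(11/(-1 + 4 + 2*16)) + 11 = 11*(11/(-1 + 4 + 32)) + 11 = 11*(11/35) + 11 = 121/35 + 11 = 506/35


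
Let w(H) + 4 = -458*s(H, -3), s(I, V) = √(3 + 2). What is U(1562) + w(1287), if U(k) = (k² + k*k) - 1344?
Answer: 4878340 - 458*√5 ≈ 4.8773e+6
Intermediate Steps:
s(I, V) = √5
U(k) = -1344 + 2*k² (U(k) = (k² + k²) - 1344 = 2*k² - 1344 = -1344 + 2*k²)
w(H) = -4 - 458*√5
U(1562) + w(1287) = (-1344 + 2*1562²) + (-4 - 458*√5) = (-1344 + 2*2439844) + (-4 - 458*√5) = (-1344 + 4879688) + (-4 - 458*√5) = 4878344 + (-4 - 458*√5) = 4878340 - 458*√5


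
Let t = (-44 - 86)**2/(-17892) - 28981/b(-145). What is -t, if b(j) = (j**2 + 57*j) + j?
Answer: 60976796/18808965 ≈ 3.2419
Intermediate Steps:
b(j) = j**2 + 58*j
t = -60976796/18808965 (t = (-44 - 86)**2/(-17892) - 28981*(-1/(145*(58 - 145))) = (-130)**2*(-1/17892) - 28981/((-145*(-87))) = 16900*(-1/17892) - 28981/12615 = -4225/4473 - 28981*1/12615 = -4225/4473 - 28981/12615 = -60976796/18808965 ≈ -3.2419)
-t = -1*(-60976796/18808965) = 60976796/18808965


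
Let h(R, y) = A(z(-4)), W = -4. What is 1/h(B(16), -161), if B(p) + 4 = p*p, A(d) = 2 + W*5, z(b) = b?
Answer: -1/18 ≈ -0.055556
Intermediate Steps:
A(d) = -18 (A(d) = 2 - 4*5 = 2 - 20 = -18)
B(p) = -4 + p² (B(p) = -4 + p*p = -4 + p²)
h(R, y) = -18
1/h(B(16), -161) = 1/(-18) = -1/18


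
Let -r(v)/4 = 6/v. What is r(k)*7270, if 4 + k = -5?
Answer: 58160/3 ≈ 19387.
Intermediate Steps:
k = -9 (k = -4 - 5 = -9)
r(v) = -24/v
r(k)*7270 = -24/(-9)*7270 = -24*(-⅑)*7270 = (8/3)*7270 = 58160/3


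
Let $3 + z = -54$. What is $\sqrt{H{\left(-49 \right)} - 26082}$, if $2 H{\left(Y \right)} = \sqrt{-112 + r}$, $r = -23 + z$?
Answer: $\sqrt{-26082 + 4 i \sqrt{3}} \approx 0.021 + 161.5 i$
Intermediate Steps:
$z = -57$ ($z = -3 - 54 = -57$)
$r = -80$ ($r = -23 - 57 = -80$)
$H{\left(Y \right)} = 4 i \sqrt{3}$ ($H{\left(Y \right)} = \frac{\sqrt{-112 - 80}}{2} = \frac{\sqrt{-192}}{2} = \frac{8 i \sqrt{3}}{2} = 4 i \sqrt{3}$)
$\sqrt{H{\left(-49 \right)} - 26082} = \sqrt{4 i \sqrt{3} - 26082} = \sqrt{-26082 + 4 i \sqrt{3}}$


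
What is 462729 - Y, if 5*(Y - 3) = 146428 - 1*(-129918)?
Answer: 2037284/5 ≈ 4.0746e+5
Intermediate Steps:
Y = 276361/5 (Y = 3 + (146428 - 1*(-129918))/5 = 3 + (146428 + 129918)/5 = 3 + (⅕)*276346 = 3 + 276346/5 = 276361/5 ≈ 55272.)
462729 - Y = 462729 - 1*276361/5 = 462729 - 276361/5 = 2037284/5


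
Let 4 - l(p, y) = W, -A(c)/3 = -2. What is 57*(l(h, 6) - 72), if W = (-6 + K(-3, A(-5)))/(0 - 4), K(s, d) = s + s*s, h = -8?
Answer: -3876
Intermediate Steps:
A(c) = 6 (A(c) = -3*(-2) = 6)
K(s, d) = s + s²
W = 0 (W = (-6 - 3*(1 - 3))/(0 - 4) = (-6 - 3*(-2))/(-4) = (-6 + 6)*(-¼) = 0*(-¼) = 0)
l(p, y) = 4 (l(p, y) = 4 - 1*0 = 4 + 0 = 4)
57*(l(h, 6) - 72) = 57*(4 - 72) = 57*(-68) = -3876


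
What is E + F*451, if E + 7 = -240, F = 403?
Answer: 181506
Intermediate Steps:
E = -247 (E = -7 - 240 = -247)
E + F*451 = -247 + 403*451 = -247 + 181753 = 181506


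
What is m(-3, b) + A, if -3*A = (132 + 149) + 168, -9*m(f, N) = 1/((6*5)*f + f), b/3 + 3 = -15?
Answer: -125270/837 ≈ -149.67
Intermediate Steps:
b = -54 (b = -9 + 3*(-15) = -9 - 45 = -54)
m(f, N) = -1/(279*f) (m(f, N) = -1/(9*((6*5)*f + f)) = -1/(9*(30*f + f)) = -1/(31*f)/9 = -1/(279*f))
A = -449/3 (A = -((132 + 149) + 168)/3 = -(281 + 168)/3 = -1/3*449 = -449/3 ≈ -149.67)
m(-3, b) + A = -1/279/(-3) - 449/3 = -1/279*(-1/3) - 449/3 = 1/837 - 449/3 = -125270/837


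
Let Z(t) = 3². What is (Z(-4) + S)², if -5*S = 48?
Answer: 9/25 ≈ 0.36000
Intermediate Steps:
Z(t) = 9
S = -48/5 (S = -⅕*48 = -48/5 ≈ -9.6000)
(Z(-4) + S)² = (9 - 48/5)² = (-⅗)² = 9/25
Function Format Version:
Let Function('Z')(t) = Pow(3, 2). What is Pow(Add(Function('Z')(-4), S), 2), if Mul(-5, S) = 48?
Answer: Rational(9, 25) ≈ 0.36000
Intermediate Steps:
Function('Z')(t) = 9
S = Rational(-48, 5) (S = Mul(Rational(-1, 5), 48) = Rational(-48, 5) ≈ -9.6000)
Pow(Add(Function('Z')(-4), S), 2) = Pow(Add(9, Rational(-48, 5)), 2) = Pow(Rational(-3, 5), 2) = Rational(9, 25)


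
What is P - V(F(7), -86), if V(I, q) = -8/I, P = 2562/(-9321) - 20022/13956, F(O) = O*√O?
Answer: -12354463/7226882 + 8*√7/49 ≈ -1.2776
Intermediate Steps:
F(O) = O^(3/2)
P = -12354463/7226882 (P = 2562*(-1/9321) - 20022*1/13956 = -854/3107 - 3337/2326 = -12354463/7226882 ≈ -1.7095)
P - V(F(7), -86) = -12354463/7226882 - (-8)/(7^(3/2)) = -12354463/7226882 - (-8)/(7*√7) = -12354463/7226882 - (-8)*√7/49 = -12354463/7226882 + 8*√7/49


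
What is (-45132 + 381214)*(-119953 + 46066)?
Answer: -24832090734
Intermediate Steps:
(-45132 + 381214)*(-119953 + 46066) = 336082*(-73887) = -24832090734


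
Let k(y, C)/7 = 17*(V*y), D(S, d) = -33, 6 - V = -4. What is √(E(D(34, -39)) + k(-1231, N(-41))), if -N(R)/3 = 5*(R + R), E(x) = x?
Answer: I*√1464923 ≈ 1210.3*I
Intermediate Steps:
V = 10 (V = 6 - 1*(-4) = 6 + 4 = 10)
N(R) = -30*R (N(R) = -15*(R + R) = -15*2*R = -30*R)
k(y, C) = 1190*y (k(y, C) = 7*(17*(10*y)) = 7*(170*y) = 1190*y)
√(E(D(34, -39)) + k(-1231, N(-41))) = √(-33 + 1190*(-1231)) = √(-33 - 1464890) = √(-1464923) = I*√1464923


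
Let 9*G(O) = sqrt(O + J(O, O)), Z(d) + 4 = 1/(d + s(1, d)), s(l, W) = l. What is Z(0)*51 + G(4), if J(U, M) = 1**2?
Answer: -153 + sqrt(5)/9 ≈ -152.75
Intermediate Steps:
J(U, M) = 1
Z(d) = -4 + 1/(1 + d) (Z(d) = -4 + 1/(d + 1) = -4 + 1/(1 + d))
G(O) = sqrt(1 + O)/9 (G(O) = sqrt(O + 1)/9 = sqrt(1 + O)/9)
Z(0)*51 + G(4) = ((-3 - 4*0)/(1 + 0))*51 + sqrt(1 + 4)/9 = ((-3 + 0)/1)*51 + sqrt(5)/9 = (1*(-3))*51 + sqrt(5)/9 = -3*51 + sqrt(5)/9 = -153 + sqrt(5)/9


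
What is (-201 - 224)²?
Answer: 180625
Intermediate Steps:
(-201 - 224)² = (-425)² = 180625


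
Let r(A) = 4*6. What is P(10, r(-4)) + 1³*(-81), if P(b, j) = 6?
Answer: -75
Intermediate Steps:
r(A) = 24
P(10, r(-4)) + 1³*(-81) = 6 + 1³*(-81) = 6 + 1*(-81) = 6 - 81 = -75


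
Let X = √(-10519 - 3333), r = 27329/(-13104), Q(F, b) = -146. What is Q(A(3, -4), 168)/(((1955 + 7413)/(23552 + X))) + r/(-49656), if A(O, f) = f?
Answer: -279683102486317/761960594304 - 73*I*√3463/2342 ≈ -367.06 - 1.8343*I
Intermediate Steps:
r = -27329/13104 (r = 27329*(-1/13104) = -27329/13104 ≈ -2.0855)
X = 2*I*√3463 (X = √(-13852) = 2*I*√3463 ≈ 117.69*I)
Q(A(3, -4), 168)/(((1955 + 7413)/(23552 + X))) + r/(-49656) = -146*(23552 + 2*I*√3463)/(1955 + 7413) - 27329/13104/(-49656) = -(429824/1171 + 73*I*√3463/2342) - 27329/13104*(-1/49656) = -146*(2944/1171 + I*√3463/4684) + 27329/650692224 = (-429824/1171 - 73*I*√3463/2342) + 27329/650692224 = -279683102486317/761960594304 - 73*I*√3463/2342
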